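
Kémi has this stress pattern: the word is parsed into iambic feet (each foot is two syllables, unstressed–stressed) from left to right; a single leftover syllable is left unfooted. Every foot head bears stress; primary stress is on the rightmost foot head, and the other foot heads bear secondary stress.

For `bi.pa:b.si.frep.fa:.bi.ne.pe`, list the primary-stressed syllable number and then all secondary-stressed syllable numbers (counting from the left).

primary 8, secondary 2, 4, 6

Parse left to right into iambic (σˈσ) feet: (bi.ˈpa:b) (si.ˈfrep) (fa:.ˈbi) (ne.ˈpe).
Foot heads (stressed positions): 2, 4, 6, 8.
End Rule Rightmost: primary stress on the rightmost head = syllable 8.
Secondary stress on 2, 4, 6: bi.ˌpa:b.si.ˌfrep.fa:.ˌbi.ne.ˈpe.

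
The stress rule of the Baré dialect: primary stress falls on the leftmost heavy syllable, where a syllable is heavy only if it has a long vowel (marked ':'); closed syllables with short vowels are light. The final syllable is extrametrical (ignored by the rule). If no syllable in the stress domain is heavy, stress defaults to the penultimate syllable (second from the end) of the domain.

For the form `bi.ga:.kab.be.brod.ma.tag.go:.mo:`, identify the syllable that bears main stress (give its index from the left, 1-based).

The final syllable (9, mo:) is extrametrical; the stress domain is syllables 1–8.
Weights: 1 bi L, 2 ga: H, 3 kab L, 4 be L, 5 brod L, 6 ma L, 7 tag L, 8 go: H.
Heavy syllables in the domain: 2, 8. The leftmost is syllable 2 (ga:).
Primary stress: syllable 2 → bi.ˈga:.kab.be.brod.ma.tag.go:.mo:.

2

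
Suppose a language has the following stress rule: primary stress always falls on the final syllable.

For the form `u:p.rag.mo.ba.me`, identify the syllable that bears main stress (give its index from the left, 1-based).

5

The word has 5 syllables; the final syllable is syllable 5 (me).
Primary stress: syllable 5 → u:p.rag.mo.ba.ˈme.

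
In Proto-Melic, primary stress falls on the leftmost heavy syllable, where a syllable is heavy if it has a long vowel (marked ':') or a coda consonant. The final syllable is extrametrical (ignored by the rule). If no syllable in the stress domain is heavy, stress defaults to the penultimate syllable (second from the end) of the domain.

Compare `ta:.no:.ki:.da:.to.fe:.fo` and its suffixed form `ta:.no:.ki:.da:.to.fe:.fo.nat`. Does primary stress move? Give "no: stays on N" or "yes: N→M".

Base `ta:.no:.ki:.da:.to.fe:.fo` (7 syllables):
  The final syllable (7, fo) is extrametrical; the stress domain is syllables 1–6.
  Weights: 1 ta: H, 2 no: H, 3 ki: H, 4 da: H, 5 to L, 6 fe: H.
  Heavy syllables in the domain: 1, 2, 3, 4, 6. The leftmost is syllable 1 (ta:).
  → primary stress on syllable 1.
Suffixed `ta:.no:.ki:.da:.to.fe:.fo.nat` (8 syllables):
  The final syllable (8, nat) is extrametrical; the stress domain is syllables 1–7.
  Weights: 1 ta: H, 2 no: H, 3 ki: H, 4 da: H, 5 to L, 6 fe: H, 7 fo L.
  Heavy syllables in the domain: 1, 2, 3, 4, 6. The leftmost is syllable 1 (ta:).
  → primary stress on syllable 1.

no: stays on 1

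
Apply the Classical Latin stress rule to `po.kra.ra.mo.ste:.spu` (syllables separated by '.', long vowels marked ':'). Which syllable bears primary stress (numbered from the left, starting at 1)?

Classical Latin: stress the penult if heavy (long vowel or closed), else the antepenult.
Weights: 4 mo L, 5 ste: H, 6 spu L.
The penult (syllable 5, ste:) is heavy, so it takes stress.
Stress on syllable 5: po.kra.ra.mo.ˈste:.spu.

5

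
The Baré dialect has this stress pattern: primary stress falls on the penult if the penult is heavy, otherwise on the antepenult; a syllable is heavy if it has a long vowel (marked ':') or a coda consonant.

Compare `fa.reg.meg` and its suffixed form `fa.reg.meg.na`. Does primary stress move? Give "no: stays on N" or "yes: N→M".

Base `fa.reg.meg` (3 syllables):
  Weights: 1 fa L, 2 reg H, 3 meg H.
  The penult (syllable 2, reg) is heavy, so it takes stress.
  → primary stress on syllable 2.
Suffixed `fa.reg.meg.na` (4 syllables):
  Weights: 2 reg H, 3 meg H, 4 na L.
  The penult (syllable 3, meg) is heavy, so it takes stress.
  → primary stress on syllable 3.

yes: 2→3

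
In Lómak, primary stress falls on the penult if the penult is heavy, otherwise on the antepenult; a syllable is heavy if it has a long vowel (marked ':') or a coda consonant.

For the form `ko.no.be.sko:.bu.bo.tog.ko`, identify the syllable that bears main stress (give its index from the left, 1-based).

7

Weights: 6 bo L, 7 tog H, 8 ko L.
The penult (syllable 7, tog) is heavy, so it takes stress.
Primary stress: syllable 7 → ko.no.be.sko:.bu.bo.ˈtog.ko.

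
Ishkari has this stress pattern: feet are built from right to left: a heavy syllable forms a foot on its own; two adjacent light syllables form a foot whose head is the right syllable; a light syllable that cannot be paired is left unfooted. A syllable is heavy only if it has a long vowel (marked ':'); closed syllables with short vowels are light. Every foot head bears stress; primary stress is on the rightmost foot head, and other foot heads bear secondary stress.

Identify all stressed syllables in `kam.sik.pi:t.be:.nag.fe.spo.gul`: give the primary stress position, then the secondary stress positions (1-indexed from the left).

primary 8, secondary 2, 3, 4, 6

Weights: 1 kam L, 2 sik L, 3 pi:t H, 4 be: H, 5 nag L, 6 fe L, 7 spo L, 8 gul L.
Parse right to left (heavy = foot alone; LL = one foot; stranded L unfooted): (kam.ˈsik) (ˈpi:t) (ˈbe:) (nag.ˈfe) (spo.ˈgul).
Foot heads: 2, 3, 4, 6, 8.
Primary stress on the rightmost head = syllable 8.
Secondary stress on 2, 3, 4, 6: kam.ˌsik.ˌpi:t.ˌbe:.nag.ˌfe.spo.ˈgul.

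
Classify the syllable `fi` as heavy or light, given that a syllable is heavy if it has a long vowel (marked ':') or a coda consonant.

`fi`: short vowel, open (no coda). Short vowel, open → light.

light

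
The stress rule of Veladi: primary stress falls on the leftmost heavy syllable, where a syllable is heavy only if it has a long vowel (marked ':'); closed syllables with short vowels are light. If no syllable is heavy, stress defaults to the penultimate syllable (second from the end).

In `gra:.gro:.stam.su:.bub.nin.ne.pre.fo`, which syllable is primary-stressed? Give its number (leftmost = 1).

1

Weights: 1 gra: H, 2 gro: H, 3 stam L, 4 su: H, 5 bub L, 6 nin L, 7 ne L, 8 pre L, 9 fo L.
Heavy syllables in the domain: 1, 2, 4. The leftmost is syllable 1 (gra:).
Primary stress: syllable 1 → ˈgra:.gro:.stam.su:.bub.nin.ne.pre.fo.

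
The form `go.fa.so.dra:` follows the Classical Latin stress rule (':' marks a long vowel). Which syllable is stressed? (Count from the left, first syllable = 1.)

2

Classical Latin: stress the penult if heavy (long vowel or closed), else the antepenult.
Weights: 2 fa L, 3 so L, 4 dra: H.
The penult (syllable 3, so) is light, so stress falls on the antepenult (syllable 2, fa).
Stress on syllable 2: go.ˈfa.so.dra:.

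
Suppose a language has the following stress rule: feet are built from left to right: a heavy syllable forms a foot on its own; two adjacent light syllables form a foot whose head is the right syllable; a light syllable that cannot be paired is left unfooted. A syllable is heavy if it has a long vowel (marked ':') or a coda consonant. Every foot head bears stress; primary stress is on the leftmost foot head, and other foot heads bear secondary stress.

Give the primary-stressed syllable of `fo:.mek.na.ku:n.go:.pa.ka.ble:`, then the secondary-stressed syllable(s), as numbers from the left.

primary 1, secondary 2, 4, 5, 7, 8

Weights: 1 fo: H, 2 mek H, 3 na L, 4 ku:n H, 5 go: H, 6 pa L, 7 ka L, 8 ble: H.
Parse left to right (heavy = foot alone; LL = one foot; stranded L unfooted): (ˈfo:) (ˈmek) na (ˈku:n) (ˈgo:) (pa.ˈka) (ˈble:).
Foot heads: 1, 2, 4, 5, 7, 8.
Primary stress on the leftmost head = syllable 1.
Secondary stress on 2, 4, 5, 7, 8: ˈfo:.ˌmek.na.ˌku:n.ˌgo:.pa.ˌka.ˌble:.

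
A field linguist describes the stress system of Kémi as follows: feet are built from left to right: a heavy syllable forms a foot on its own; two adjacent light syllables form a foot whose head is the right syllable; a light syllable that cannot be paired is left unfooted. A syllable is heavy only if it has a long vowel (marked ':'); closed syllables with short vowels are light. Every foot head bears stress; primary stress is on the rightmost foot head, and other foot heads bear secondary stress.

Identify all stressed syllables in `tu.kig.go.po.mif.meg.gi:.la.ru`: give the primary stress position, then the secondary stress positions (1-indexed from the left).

Weights: 1 tu L, 2 kig L, 3 go L, 4 po L, 5 mif L, 6 meg L, 7 gi: H, 8 la L, 9 ru L.
Parse left to right (heavy = foot alone; LL = one foot; stranded L unfooted): (tu.ˈkig) (go.ˈpo) (mif.ˈmeg) (ˈgi:) (la.ˈru).
Foot heads: 2, 4, 6, 7, 9.
Primary stress on the rightmost head = syllable 9.
Secondary stress on 2, 4, 6, 7: tu.ˌkig.go.ˌpo.mif.ˌmeg.ˌgi:.la.ˈru.

primary 9, secondary 2, 4, 6, 7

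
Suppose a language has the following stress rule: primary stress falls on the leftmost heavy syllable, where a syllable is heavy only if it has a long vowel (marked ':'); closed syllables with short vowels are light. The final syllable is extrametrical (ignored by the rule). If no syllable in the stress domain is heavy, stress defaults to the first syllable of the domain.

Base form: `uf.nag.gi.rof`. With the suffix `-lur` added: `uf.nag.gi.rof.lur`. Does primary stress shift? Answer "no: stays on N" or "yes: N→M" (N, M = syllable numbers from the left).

Base `uf.nag.gi.rof` (4 syllables):
  The final syllable (4, rof) is extrametrical; the stress domain is syllables 1–3.
  Weights: 1 uf L, 2 nag L, 3 gi L.
  No heavy syllable in the domain; default to the first syllable of the domain = syllable 1.
  → primary stress on syllable 1.
Suffixed `uf.nag.gi.rof.lur` (5 syllables):
  The final syllable (5, lur) is extrametrical; the stress domain is syllables 1–4.
  Weights: 1 uf L, 2 nag L, 3 gi L, 4 rof L.
  No heavy syllable in the domain; default to the first syllable of the domain = syllable 1.
  → primary stress on syllable 1.

no: stays on 1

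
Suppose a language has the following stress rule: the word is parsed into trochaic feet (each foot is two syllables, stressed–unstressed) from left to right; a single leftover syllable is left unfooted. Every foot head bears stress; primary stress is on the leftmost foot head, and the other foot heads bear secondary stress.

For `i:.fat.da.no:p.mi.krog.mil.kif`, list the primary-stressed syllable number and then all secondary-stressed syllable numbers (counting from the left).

primary 1, secondary 3, 5, 7

Parse left to right into trochaic (ˈσσ) feet: (ˈi:.fat) (ˈda.no:p) (ˈmi.krog) (ˈmil.kif).
Foot heads (stressed positions): 1, 3, 5, 7.
End Rule Leftmost: primary stress on the leftmost head = syllable 1.
Secondary stress on 3, 5, 7: ˈi:.fat.ˌda.no:p.ˌmi.krog.ˌmil.kif.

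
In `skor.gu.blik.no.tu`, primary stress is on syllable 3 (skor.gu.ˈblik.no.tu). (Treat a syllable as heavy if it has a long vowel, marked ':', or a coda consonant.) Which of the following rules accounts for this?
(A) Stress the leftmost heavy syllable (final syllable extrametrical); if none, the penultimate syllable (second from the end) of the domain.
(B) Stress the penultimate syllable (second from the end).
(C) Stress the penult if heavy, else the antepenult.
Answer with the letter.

C

Rule A → syllable 1 (observed: 3).
Rule B → syllable 4 (observed: 3).
Rule C → syllable 3 ✓.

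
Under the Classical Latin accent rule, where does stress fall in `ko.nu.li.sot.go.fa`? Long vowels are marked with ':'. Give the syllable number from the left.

Classical Latin: stress the penult if heavy (long vowel or closed), else the antepenult.
Weights: 4 sot H, 5 go L, 6 fa L.
The penult (syllable 5, go) is light, so stress falls on the antepenult (syllable 4, sot).
Stress on syllable 4: ko.nu.li.ˈsot.go.fa.

4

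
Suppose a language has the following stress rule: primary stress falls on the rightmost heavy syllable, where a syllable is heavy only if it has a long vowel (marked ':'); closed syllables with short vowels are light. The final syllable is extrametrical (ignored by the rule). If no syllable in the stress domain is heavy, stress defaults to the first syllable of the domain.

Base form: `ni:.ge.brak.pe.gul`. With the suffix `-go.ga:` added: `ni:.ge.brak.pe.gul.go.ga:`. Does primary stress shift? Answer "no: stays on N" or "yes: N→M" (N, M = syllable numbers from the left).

Base `ni:.ge.brak.pe.gul` (5 syllables):
  The final syllable (5, gul) is extrametrical; the stress domain is syllables 1–4.
  Weights: 1 ni: H, 2 ge L, 3 brak L, 4 pe L.
  Heavy syllables in the domain: 1. The rightmost is syllable 1 (ni:).
  → primary stress on syllable 1.
Suffixed `ni:.ge.brak.pe.gul.go.ga:` (7 syllables):
  The final syllable (7, ga:) is extrametrical; the stress domain is syllables 1–6.
  Weights: 1 ni: H, 2 ge L, 3 brak L, 4 pe L, 5 gul L, 6 go L.
  Heavy syllables in the domain: 1. The rightmost is syllable 1 (ni:).
  → primary stress on syllable 1.

no: stays on 1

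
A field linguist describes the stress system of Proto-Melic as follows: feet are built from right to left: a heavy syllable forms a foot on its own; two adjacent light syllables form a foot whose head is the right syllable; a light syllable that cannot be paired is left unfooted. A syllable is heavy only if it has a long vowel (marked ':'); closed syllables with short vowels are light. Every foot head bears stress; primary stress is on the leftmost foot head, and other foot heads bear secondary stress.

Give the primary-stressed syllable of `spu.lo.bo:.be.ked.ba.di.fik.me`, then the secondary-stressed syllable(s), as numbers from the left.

primary 2, secondary 3, 5, 7, 9

Weights: 1 spu L, 2 lo L, 3 bo: H, 4 be L, 5 ked L, 6 ba L, 7 di L, 8 fik L, 9 me L.
Parse right to left (heavy = foot alone; LL = one foot; stranded L unfooted): (spu.ˈlo) (ˈbo:) (be.ˈked) (ba.ˈdi) (fik.ˈme).
Foot heads: 2, 3, 5, 7, 9.
Primary stress on the leftmost head = syllable 2.
Secondary stress on 3, 5, 7, 9: spu.ˈlo.ˌbo:.be.ˌked.ba.ˌdi.fik.ˌme.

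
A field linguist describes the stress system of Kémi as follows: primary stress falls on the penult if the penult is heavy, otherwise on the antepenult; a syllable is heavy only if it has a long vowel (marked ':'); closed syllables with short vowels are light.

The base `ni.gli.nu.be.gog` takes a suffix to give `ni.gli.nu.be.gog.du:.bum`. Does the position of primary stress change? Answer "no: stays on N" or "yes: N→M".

yes: 3→6

Base `ni.gli.nu.be.gog` (5 syllables):
  Weights: 3 nu L, 4 be L, 5 gog L.
  The penult (syllable 4, be) is light, so stress falls on the antepenult (syllable 3, nu).
  → primary stress on syllable 3.
Suffixed `ni.gli.nu.be.gog.du:.bum` (7 syllables):
  Weights: 5 gog L, 6 du: H, 7 bum L.
  The penult (syllable 6, du:) is heavy, so it takes stress.
  → primary stress on syllable 6.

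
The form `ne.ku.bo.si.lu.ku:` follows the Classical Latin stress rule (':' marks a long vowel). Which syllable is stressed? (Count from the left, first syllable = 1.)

4

Classical Latin: stress the penult if heavy (long vowel or closed), else the antepenult.
Weights: 4 si L, 5 lu L, 6 ku: H.
The penult (syllable 5, lu) is light, so stress falls on the antepenult (syllable 4, si).
Stress on syllable 4: ne.ku.bo.ˈsi.lu.ku:.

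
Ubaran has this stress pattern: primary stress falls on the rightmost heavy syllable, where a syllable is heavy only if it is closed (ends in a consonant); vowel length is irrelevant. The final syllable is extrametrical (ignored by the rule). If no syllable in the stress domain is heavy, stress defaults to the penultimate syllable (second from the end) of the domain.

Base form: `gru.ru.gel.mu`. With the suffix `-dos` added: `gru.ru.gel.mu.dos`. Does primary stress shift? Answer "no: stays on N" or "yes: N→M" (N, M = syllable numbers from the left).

Base `gru.ru.gel.mu` (4 syllables):
  The final syllable (4, mu) is extrametrical; the stress domain is syllables 1–3.
  Weights: 1 gru L, 2 ru L, 3 gel H.
  Heavy syllables in the domain: 3. The rightmost is syllable 3 (gel).
  → primary stress on syllable 3.
Suffixed `gru.ru.gel.mu.dos` (5 syllables):
  The final syllable (5, dos) is extrametrical; the stress domain is syllables 1–4.
  Weights: 1 gru L, 2 ru L, 3 gel H, 4 mu L.
  Heavy syllables in the domain: 3. The rightmost is syllable 3 (gel).
  → primary stress on syllable 3.

no: stays on 3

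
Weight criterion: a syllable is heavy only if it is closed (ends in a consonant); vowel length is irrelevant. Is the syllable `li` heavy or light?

`li`: short vowel, open (no coda). Open (no coda) → light.

light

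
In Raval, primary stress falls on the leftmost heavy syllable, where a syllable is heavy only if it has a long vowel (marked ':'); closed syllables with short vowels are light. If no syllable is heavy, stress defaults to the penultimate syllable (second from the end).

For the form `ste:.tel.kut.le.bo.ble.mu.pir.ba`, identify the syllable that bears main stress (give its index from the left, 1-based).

1

Weights: 1 ste: H, 2 tel L, 3 kut L, 4 le L, 5 bo L, 6 ble L, 7 mu L, 8 pir L, 9 ba L.
Heavy syllables in the domain: 1. The leftmost is syllable 1 (ste:).
Primary stress: syllable 1 → ˈste:.tel.kut.le.bo.ble.mu.pir.ba.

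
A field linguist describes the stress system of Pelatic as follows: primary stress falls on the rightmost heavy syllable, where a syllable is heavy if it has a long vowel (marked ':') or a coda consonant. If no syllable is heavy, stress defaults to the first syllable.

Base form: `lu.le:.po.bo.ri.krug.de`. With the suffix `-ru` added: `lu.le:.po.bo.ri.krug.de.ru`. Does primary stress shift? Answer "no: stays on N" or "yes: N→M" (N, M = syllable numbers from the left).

no: stays on 6

Base `lu.le:.po.bo.ri.krug.de` (7 syllables):
  Weights: 1 lu L, 2 le: H, 3 po L, 4 bo L, 5 ri L, 6 krug H, 7 de L.
  Heavy syllables in the domain: 2, 6. The rightmost is syllable 6 (krug).
  → primary stress on syllable 6.
Suffixed `lu.le:.po.bo.ri.krug.de.ru` (8 syllables):
  Weights: 1 lu L, 2 le: H, 3 po L, 4 bo L, 5 ri L, 6 krug H, 7 de L, 8 ru L.
  Heavy syllables in the domain: 2, 6. The rightmost is syllable 6 (krug).
  → primary stress on syllable 6.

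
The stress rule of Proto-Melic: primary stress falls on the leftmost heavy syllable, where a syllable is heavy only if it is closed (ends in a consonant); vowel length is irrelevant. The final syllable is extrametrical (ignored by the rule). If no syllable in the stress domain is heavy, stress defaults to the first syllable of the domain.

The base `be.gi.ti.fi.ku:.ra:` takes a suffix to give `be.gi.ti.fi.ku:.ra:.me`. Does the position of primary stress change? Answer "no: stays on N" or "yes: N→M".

Base `be.gi.ti.fi.ku:.ra:` (6 syllables):
  The final syllable (6, ra:) is extrametrical; the stress domain is syllables 1–5.
  Weights: 1 be L, 2 gi L, 3 ti L, 4 fi L, 5 ku: L.
  No heavy syllable in the domain; default to the first syllable of the domain = syllable 1.
  → primary stress on syllable 1.
Suffixed `be.gi.ti.fi.ku:.ra:.me` (7 syllables):
  The final syllable (7, me) is extrametrical; the stress domain is syllables 1–6.
  Weights: 1 be L, 2 gi L, 3 ti L, 4 fi L, 5 ku: L, 6 ra: L.
  No heavy syllable in the domain; default to the first syllable of the domain = syllable 1.
  → primary stress on syllable 1.

no: stays on 1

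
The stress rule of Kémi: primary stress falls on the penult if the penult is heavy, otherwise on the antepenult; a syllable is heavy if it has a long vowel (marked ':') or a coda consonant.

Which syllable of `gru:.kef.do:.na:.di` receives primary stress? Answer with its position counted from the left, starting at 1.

4

Weights: 3 do: H, 4 na: H, 5 di L.
The penult (syllable 4, na:) is heavy, so it takes stress.
Primary stress: syllable 4 → gru:.kef.do:.ˈna:.di.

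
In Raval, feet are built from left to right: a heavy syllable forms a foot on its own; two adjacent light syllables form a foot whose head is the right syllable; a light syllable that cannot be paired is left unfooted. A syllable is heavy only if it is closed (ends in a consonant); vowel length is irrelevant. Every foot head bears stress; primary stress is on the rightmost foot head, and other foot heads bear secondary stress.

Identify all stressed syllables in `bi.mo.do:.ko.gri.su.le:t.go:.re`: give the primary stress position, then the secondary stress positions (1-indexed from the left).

Weights: 1 bi L, 2 mo L, 3 do: L, 4 ko L, 5 gri L, 6 su L, 7 le:t H, 8 go: L, 9 re L.
Parse left to right (heavy = foot alone; LL = one foot; stranded L unfooted): (bi.ˈmo) (do:.ˈko) (gri.ˈsu) (ˈle:t) (go:.ˈre).
Foot heads: 2, 4, 6, 7, 9.
Primary stress on the rightmost head = syllable 9.
Secondary stress on 2, 4, 6, 7: bi.ˌmo.do:.ˌko.gri.ˌsu.ˌle:t.go:.ˈre.

primary 9, secondary 2, 4, 6, 7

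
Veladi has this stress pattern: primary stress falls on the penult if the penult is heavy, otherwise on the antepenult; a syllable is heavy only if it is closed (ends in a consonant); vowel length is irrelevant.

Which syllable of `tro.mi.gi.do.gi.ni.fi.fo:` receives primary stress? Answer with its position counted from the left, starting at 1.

Weights: 6 ni L, 7 fi L, 8 fo: L.
The penult (syllable 7, fi) is light, so stress falls on the antepenult (syllable 6, ni).
Primary stress: syllable 6 → tro.mi.gi.do.gi.ˈni.fi.fo:.

6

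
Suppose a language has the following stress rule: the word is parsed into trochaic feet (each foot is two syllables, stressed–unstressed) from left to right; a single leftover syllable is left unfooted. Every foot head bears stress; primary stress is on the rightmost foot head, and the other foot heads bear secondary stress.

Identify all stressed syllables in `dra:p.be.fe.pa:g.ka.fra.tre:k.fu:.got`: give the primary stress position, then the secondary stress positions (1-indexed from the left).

Parse left to right into trochaic (ˈσσ) feet: (ˈdra:p.be) (ˈfe.pa:g) (ˈka.fra) (ˈtre:k.fu:) got. Syllable 9 is left unfooted.
Foot heads (stressed positions): 1, 3, 5, 7.
End Rule Rightmost: primary stress on the rightmost head = syllable 7.
Secondary stress on 1, 3, 5: ˌdra:p.be.ˌfe.pa:g.ˌka.fra.ˈtre:k.fu:.got.

primary 7, secondary 1, 3, 5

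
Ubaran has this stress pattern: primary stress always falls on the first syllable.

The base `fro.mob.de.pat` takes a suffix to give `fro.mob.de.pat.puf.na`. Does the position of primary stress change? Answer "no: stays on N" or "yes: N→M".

Base `fro.mob.de.pat` (4 syllables):
  The word has 4 syllables; the first syllable is syllable 1 (fro).
  → primary stress on syllable 1.
Suffixed `fro.mob.de.pat.puf.na` (6 syllables):
  The word has 6 syllables; the first syllable is syllable 1 (fro).
  → primary stress on syllable 1.

no: stays on 1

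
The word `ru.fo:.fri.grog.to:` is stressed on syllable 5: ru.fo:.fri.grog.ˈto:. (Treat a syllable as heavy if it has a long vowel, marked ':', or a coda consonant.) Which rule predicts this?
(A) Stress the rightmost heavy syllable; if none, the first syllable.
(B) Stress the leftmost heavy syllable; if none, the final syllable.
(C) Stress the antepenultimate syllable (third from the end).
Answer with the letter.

A

Rule A → syllable 5 ✓.
Rule B → syllable 2 (observed: 5).
Rule C → syllable 3 (observed: 5).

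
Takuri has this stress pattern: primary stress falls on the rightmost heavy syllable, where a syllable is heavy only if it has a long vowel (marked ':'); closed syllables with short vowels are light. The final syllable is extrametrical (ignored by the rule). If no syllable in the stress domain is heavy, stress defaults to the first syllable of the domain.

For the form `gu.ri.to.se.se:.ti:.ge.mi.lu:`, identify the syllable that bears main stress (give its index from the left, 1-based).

The final syllable (9, lu:) is extrametrical; the stress domain is syllables 1–8.
Weights: 1 gu L, 2 ri L, 3 to L, 4 se L, 5 se: H, 6 ti: H, 7 ge L, 8 mi L.
Heavy syllables in the domain: 5, 6. The rightmost is syllable 6 (ti:).
Primary stress: syllable 6 → gu.ri.to.se.se:.ˈti:.ge.mi.lu:.

6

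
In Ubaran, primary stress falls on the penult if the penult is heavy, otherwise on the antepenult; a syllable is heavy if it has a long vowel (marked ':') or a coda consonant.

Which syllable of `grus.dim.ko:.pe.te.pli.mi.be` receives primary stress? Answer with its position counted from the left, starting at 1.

Weights: 6 pli L, 7 mi L, 8 be L.
The penult (syllable 7, mi) is light, so stress falls on the antepenult (syllable 6, pli).
Primary stress: syllable 6 → grus.dim.ko:.pe.te.ˈpli.mi.be.

6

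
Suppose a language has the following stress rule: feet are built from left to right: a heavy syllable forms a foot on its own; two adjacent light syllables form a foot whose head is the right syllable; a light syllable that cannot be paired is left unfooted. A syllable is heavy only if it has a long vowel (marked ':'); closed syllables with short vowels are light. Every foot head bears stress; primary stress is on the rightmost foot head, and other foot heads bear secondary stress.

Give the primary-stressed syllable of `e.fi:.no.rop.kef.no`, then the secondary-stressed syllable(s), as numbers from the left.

Weights: 1 e L, 2 fi: H, 3 no L, 4 rop L, 5 kef L, 6 no L.
Parse left to right (heavy = foot alone; LL = one foot; stranded L unfooted): e (ˈfi:) (no.ˈrop) (kef.ˈno).
Foot heads: 2, 4, 6.
Primary stress on the rightmost head = syllable 6.
Secondary stress on 2, 4: e.ˌfi:.no.ˌrop.kef.ˈno.

primary 6, secondary 2, 4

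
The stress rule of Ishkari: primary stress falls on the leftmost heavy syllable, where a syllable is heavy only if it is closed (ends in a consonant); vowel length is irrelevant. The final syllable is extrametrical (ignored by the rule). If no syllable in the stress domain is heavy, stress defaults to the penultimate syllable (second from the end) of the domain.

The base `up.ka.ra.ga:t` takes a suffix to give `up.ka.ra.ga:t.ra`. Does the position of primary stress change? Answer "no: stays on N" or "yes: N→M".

Base `up.ka.ra.ga:t` (4 syllables):
  The final syllable (4, ga:t) is extrametrical; the stress domain is syllables 1–3.
  Weights: 1 up H, 2 ka L, 3 ra L.
  Heavy syllables in the domain: 1. The leftmost is syllable 1 (up).
  → primary stress on syllable 1.
Suffixed `up.ka.ra.ga:t.ra` (5 syllables):
  The final syllable (5, ra) is extrametrical; the stress domain is syllables 1–4.
  Weights: 1 up H, 2 ka L, 3 ra L, 4 ga:t H.
  Heavy syllables in the domain: 1, 4. The leftmost is syllable 1 (up).
  → primary stress on syllable 1.

no: stays on 1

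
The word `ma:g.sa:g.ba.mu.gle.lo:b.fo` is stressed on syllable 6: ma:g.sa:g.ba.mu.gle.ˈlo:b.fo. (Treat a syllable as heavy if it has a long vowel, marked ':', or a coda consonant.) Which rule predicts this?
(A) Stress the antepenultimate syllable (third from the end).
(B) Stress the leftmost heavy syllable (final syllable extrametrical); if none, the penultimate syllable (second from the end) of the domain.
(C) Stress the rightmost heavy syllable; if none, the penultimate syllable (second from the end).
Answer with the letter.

Rule A → syllable 5 (observed: 6).
Rule B → syllable 1 (observed: 6).
Rule C → syllable 6 ✓.

C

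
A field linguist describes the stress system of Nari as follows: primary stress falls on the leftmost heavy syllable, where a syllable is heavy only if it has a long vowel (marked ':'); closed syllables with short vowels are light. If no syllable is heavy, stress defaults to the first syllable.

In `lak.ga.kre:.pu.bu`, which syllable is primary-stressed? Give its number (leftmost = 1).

3

Weights: 1 lak L, 2 ga L, 3 kre: H, 4 pu L, 5 bu L.
Heavy syllables in the domain: 3. The leftmost is syllable 3 (kre:).
Primary stress: syllable 3 → lak.ga.ˈkre:.pu.bu.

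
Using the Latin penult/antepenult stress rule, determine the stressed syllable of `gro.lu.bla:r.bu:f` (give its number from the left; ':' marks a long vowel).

3

Classical Latin: stress the penult if heavy (long vowel or closed), else the antepenult.
Weights: 2 lu L, 3 bla:r H, 4 bu:f H.
The penult (syllable 3, bla:r) is heavy, so it takes stress.
Stress on syllable 3: gro.lu.ˈbla:r.bu:f.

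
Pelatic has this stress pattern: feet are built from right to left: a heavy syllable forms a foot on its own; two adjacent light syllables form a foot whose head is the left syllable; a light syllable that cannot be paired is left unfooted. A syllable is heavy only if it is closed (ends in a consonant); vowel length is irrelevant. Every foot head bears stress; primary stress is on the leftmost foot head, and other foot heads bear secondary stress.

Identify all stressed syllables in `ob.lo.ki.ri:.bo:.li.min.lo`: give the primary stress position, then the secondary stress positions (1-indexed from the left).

Weights: 1 ob H, 2 lo L, 3 ki L, 4 ri: L, 5 bo: L, 6 li L, 7 min H, 8 lo L.
Parse right to left (heavy = foot alone; LL = one foot; stranded L unfooted): (ˈob) lo (ˈki.ri:) (ˈbo:.li) (ˈmin) lo.
Foot heads: 1, 3, 5, 7.
Primary stress on the leftmost head = syllable 1.
Secondary stress on 3, 5, 7: ˈob.lo.ˌki.ri:.ˌbo:.li.ˌmin.lo.

primary 1, secondary 3, 5, 7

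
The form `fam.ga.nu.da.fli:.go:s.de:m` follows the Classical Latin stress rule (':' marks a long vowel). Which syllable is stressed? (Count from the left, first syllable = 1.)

6

Classical Latin: stress the penult if heavy (long vowel or closed), else the antepenult.
Weights: 5 fli: H, 6 go:s H, 7 de:m H.
The penult (syllable 6, go:s) is heavy, so it takes stress.
Stress on syllable 6: fam.ga.nu.da.fli:.ˈgo:s.de:m.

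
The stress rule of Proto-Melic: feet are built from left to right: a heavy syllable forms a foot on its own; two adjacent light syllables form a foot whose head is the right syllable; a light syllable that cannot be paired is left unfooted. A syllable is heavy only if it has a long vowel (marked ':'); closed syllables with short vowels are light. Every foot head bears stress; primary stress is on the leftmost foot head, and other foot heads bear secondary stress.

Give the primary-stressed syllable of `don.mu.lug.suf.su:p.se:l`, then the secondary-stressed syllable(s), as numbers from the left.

primary 2, secondary 4, 5, 6

Weights: 1 don L, 2 mu L, 3 lug L, 4 suf L, 5 su:p H, 6 se:l H.
Parse left to right (heavy = foot alone; LL = one foot; stranded L unfooted): (don.ˈmu) (lug.ˈsuf) (ˈsu:p) (ˈse:l).
Foot heads: 2, 4, 5, 6.
Primary stress on the leftmost head = syllable 2.
Secondary stress on 4, 5, 6: don.ˈmu.lug.ˌsuf.ˌsu:p.ˌse:l.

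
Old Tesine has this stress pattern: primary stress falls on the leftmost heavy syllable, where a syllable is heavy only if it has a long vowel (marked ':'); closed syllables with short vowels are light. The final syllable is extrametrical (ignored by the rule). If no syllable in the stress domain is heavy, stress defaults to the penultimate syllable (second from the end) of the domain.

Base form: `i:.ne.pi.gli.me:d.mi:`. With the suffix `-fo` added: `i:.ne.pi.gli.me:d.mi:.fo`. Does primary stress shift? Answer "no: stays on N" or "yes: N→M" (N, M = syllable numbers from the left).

Base `i:.ne.pi.gli.me:d.mi:` (6 syllables):
  The final syllable (6, mi:) is extrametrical; the stress domain is syllables 1–5.
  Weights: 1 i: H, 2 ne L, 3 pi L, 4 gli L, 5 me:d H.
  Heavy syllables in the domain: 1, 5. The leftmost is syllable 1 (i:).
  → primary stress on syllable 1.
Suffixed `i:.ne.pi.gli.me:d.mi:.fo` (7 syllables):
  The final syllable (7, fo) is extrametrical; the stress domain is syllables 1–6.
  Weights: 1 i: H, 2 ne L, 3 pi L, 4 gli L, 5 me:d H, 6 mi: H.
  Heavy syllables in the domain: 1, 5, 6. The leftmost is syllable 1 (i:).
  → primary stress on syllable 1.

no: stays on 1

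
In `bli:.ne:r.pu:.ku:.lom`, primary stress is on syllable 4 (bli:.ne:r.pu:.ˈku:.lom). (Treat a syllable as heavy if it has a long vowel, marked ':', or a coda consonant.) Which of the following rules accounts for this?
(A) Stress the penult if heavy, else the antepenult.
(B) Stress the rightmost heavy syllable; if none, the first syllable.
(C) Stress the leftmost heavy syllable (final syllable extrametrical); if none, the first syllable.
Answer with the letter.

Rule A → syllable 4 ✓.
Rule B → syllable 5 (observed: 4).
Rule C → syllable 1 (observed: 4).

A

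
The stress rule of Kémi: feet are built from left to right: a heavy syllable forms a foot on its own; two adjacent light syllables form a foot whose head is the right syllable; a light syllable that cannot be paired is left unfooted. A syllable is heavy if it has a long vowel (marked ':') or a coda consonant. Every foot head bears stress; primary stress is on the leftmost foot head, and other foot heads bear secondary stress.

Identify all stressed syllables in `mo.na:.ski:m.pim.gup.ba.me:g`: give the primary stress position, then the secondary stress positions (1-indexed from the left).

Weights: 1 mo L, 2 na: H, 3 ski:m H, 4 pim H, 5 gup H, 6 ba L, 7 me:g H.
Parse left to right (heavy = foot alone; LL = one foot; stranded L unfooted): mo (ˈna:) (ˈski:m) (ˈpim) (ˈgup) ba (ˈme:g).
Foot heads: 2, 3, 4, 5, 7.
Primary stress on the leftmost head = syllable 2.
Secondary stress on 3, 4, 5, 7: mo.ˈna:.ˌski:m.ˌpim.ˌgup.ba.ˌme:g.

primary 2, secondary 3, 4, 5, 7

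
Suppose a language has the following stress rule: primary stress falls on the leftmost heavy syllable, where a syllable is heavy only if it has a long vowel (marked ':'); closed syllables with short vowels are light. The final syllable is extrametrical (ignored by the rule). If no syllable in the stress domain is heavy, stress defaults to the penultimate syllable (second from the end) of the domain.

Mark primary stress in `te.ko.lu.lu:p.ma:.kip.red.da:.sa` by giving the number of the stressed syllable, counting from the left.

4

The final syllable (9, sa) is extrametrical; the stress domain is syllables 1–8.
Weights: 1 te L, 2 ko L, 3 lu L, 4 lu:p H, 5 ma: H, 6 kip L, 7 red L, 8 da: H.
Heavy syllables in the domain: 4, 5, 8. The leftmost is syllable 4 (lu:p).
Primary stress: syllable 4 → te.ko.lu.ˈlu:p.ma:.kip.red.da:.sa.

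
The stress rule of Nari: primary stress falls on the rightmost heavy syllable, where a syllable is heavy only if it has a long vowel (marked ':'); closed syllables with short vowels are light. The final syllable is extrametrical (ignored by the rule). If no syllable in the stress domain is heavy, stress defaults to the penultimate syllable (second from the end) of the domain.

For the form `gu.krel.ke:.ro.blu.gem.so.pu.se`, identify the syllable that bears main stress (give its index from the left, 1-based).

The final syllable (9, se) is extrametrical; the stress domain is syllables 1–8.
Weights: 1 gu L, 2 krel L, 3 ke: H, 4 ro L, 5 blu L, 6 gem L, 7 so L, 8 pu L.
Heavy syllables in the domain: 3. The rightmost is syllable 3 (ke:).
Primary stress: syllable 3 → gu.krel.ˈke:.ro.blu.gem.so.pu.se.

3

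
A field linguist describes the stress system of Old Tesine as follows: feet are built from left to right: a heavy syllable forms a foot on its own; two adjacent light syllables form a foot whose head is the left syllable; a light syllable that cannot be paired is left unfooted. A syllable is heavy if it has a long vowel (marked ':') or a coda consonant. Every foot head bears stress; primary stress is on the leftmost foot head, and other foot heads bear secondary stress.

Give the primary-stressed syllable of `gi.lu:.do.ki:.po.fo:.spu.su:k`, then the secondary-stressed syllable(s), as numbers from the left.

Weights: 1 gi L, 2 lu: H, 3 do L, 4 ki: H, 5 po L, 6 fo: H, 7 spu L, 8 su:k H.
Parse left to right (heavy = foot alone; LL = one foot; stranded L unfooted): gi (ˈlu:) do (ˈki:) po (ˈfo:) spu (ˈsu:k).
Foot heads: 2, 4, 6, 8.
Primary stress on the leftmost head = syllable 2.
Secondary stress on 4, 6, 8: gi.ˈlu:.do.ˌki:.po.ˌfo:.spu.ˌsu:k.

primary 2, secondary 4, 6, 8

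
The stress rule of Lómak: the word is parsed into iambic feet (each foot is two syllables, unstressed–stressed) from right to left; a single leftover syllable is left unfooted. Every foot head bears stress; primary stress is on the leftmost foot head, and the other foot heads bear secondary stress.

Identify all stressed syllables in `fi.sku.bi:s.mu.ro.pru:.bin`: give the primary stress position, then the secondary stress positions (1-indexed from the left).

primary 3, secondary 5, 7

Parse right to left into iambic (σˈσ) feet: fi (sku.ˈbi:s) (mu.ˈro) (pru:.ˈbin). Syllable 1 is left unfooted.
Foot heads (stressed positions): 3, 5, 7.
End Rule Leftmost: primary stress on the leftmost head = syllable 3.
Secondary stress on 5, 7: fi.sku.ˈbi:s.mu.ˌro.pru:.ˌbin.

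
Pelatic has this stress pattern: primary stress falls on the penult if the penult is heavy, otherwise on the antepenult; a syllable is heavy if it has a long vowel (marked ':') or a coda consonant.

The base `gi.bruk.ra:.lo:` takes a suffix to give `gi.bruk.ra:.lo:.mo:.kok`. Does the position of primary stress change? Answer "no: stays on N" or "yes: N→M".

yes: 3→5

Base `gi.bruk.ra:.lo:` (4 syllables):
  Weights: 2 bruk H, 3 ra: H, 4 lo: H.
  The penult (syllable 3, ra:) is heavy, so it takes stress.
  → primary stress on syllable 3.
Suffixed `gi.bruk.ra:.lo:.mo:.kok` (6 syllables):
  Weights: 4 lo: H, 5 mo: H, 6 kok H.
  The penult (syllable 5, mo:) is heavy, so it takes stress.
  → primary stress on syllable 5.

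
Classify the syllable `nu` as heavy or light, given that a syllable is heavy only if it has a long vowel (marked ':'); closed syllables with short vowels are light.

`nu`: short vowel, open (no coda). Short vowel → light.

light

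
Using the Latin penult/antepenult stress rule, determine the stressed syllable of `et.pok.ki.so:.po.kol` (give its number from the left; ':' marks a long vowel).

4

Classical Latin: stress the penult if heavy (long vowel or closed), else the antepenult.
Weights: 4 so: H, 5 po L, 6 kol H.
The penult (syllable 5, po) is light, so stress falls on the antepenult (syllable 4, so:).
Stress on syllable 4: et.pok.ki.ˈso:.po.kol.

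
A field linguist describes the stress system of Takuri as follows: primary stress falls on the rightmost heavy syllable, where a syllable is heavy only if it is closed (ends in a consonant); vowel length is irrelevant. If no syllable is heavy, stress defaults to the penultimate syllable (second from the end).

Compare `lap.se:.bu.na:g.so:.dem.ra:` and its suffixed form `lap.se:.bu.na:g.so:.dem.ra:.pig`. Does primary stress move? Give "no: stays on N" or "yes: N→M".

Base `lap.se:.bu.na:g.so:.dem.ra:` (7 syllables):
  Weights: 1 lap H, 2 se: L, 3 bu L, 4 na:g H, 5 so: L, 6 dem H, 7 ra: L.
  Heavy syllables in the domain: 1, 4, 6. The rightmost is syllable 6 (dem).
  → primary stress on syllable 6.
Suffixed `lap.se:.bu.na:g.so:.dem.ra:.pig` (8 syllables):
  Weights: 1 lap H, 2 se: L, 3 bu L, 4 na:g H, 5 so: L, 6 dem H, 7 ra: L, 8 pig H.
  Heavy syllables in the domain: 1, 4, 6, 8. The rightmost is syllable 8 (pig).
  → primary stress on syllable 8.

yes: 6→8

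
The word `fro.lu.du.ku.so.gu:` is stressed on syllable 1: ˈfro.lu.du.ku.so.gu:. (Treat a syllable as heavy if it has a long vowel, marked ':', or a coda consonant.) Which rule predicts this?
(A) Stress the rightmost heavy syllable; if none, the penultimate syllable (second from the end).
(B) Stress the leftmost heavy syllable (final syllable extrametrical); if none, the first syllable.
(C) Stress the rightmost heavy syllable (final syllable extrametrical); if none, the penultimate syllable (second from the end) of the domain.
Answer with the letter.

B

Rule A → syllable 6 (observed: 1).
Rule B → syllable 1 ✓.
Rule C → syllable 4 (observed: 1).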